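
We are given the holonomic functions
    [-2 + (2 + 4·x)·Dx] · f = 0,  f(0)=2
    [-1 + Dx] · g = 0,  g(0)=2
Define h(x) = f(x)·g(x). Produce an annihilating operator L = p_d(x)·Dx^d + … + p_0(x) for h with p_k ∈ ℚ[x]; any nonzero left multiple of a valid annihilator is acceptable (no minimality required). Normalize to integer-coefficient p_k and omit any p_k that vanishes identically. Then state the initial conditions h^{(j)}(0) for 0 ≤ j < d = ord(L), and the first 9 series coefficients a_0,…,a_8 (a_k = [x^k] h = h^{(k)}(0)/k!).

f: a_k = 2, 2, -1, 1, -5/4, 7/4, -21/8, 33/8, -429/64, …
g: a_k = 2, 2, 1, 1/3, 1/12, 1/60, 1/360, 1/2520, 1/20160, …
h₀=f·g: eliminate ⇒ L₀, order ≤ 1·1.
L = (-2 - 2·x) + (1 + 2·x)·Dx  (order 1).
h: a_k = 4, 8, 4, 8/3, -2/3, 28/15, -122/45, 1388/315, -4591/630, …
ICs: h(0) = 4.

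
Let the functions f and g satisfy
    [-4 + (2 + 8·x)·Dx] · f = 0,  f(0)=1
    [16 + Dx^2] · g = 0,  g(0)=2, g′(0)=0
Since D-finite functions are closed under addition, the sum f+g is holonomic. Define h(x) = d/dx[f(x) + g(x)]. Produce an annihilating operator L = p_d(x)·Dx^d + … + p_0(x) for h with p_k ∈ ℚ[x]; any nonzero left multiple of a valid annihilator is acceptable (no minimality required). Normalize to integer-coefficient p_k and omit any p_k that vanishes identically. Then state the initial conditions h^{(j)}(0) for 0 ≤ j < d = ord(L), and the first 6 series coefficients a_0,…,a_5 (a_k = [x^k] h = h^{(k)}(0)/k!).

f: a_k = 1, 2, -2, 4, -10, 28, …
g: a_k = 2, 0, -16, 0, 64/3, 0, …
h₀=f+g: left-lcm gives L₀, ord ≤ 3.
Differentiate: ansatz ord ≤ ord L₀ ⇒ L.
L = (-608 - 1024·x - 2048·x^2) + (-112 - 960·x - 3072·x^2 - 4096·x^3)·Dx + (-38 - 64·x - 128·x^2)·Dx^2 + (-7 - 60·x - 192·x^2 - 256·x^3)·Dx^3  (order 3).
h: a_k = 2, -36, 12, 136/3, 140, -8584/15, …
ICs: h(0) = 2, h′(0) = -36, h′′(0) = 24.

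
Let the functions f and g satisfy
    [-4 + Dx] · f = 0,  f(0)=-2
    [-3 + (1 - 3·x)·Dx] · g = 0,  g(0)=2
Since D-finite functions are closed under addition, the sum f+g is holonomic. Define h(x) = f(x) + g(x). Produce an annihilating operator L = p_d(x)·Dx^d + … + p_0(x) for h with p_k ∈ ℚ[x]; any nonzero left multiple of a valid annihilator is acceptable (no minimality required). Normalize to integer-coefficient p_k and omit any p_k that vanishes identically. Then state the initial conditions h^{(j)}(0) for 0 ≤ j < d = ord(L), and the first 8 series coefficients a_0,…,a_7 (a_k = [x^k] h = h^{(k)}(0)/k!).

f: a_k = -2, -8, -16, -64/3, -64/3, -256/15, -512/45, -2048/315, …
g: a_k = 2, 6, 18, 54, 162, 486, 1458, 4374, …
Sum ⇒ L₀ = lclm(L_f,L_g) in ℚ(x)⟨Dx⟩.
L = (24 + 144·x) + (-2 - 96·x + 144·x^2)·Dx + (-1 + 15·x - 36·x^2)·Dx^2  (order 2).
h: a_k = 0, -2, 2, 98/3, 422/3, 7034/15, 65098/45, 1375762/315, …
ICs: h(0) = 0, h′(0) = -2.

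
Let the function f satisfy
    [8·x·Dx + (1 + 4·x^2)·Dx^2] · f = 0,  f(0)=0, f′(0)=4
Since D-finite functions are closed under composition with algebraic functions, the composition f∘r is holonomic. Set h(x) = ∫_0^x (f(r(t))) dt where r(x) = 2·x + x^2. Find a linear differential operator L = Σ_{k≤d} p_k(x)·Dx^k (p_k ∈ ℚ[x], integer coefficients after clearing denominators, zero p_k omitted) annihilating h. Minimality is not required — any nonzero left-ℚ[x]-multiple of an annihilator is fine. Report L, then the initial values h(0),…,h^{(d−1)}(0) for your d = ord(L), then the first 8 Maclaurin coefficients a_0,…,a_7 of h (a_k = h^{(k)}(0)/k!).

L = (-1 + 32·x + 64·x^2 + 48·x^3 + 12·x^4)·Dx^2 + (1 + x + 16·x^2 + 32·x^3 + 20·x^4 + 4·x^5)·Dx^3  (order 3).
h: a_k = 0, 0, 4, 4/3, -32/3, -64/5, 944/15, 3056/21, …
ICs: h(0) = 0, h′(0) = 0, h′′(0) = 8.

f: a_k = 0, 4, 0, -16/3, 0, 64/5, 0, -256/7, …
Substitute x→r, Dx→(1/r')Dx; clear ⇒ L₀.
h=∫h₀ ⇒ L = L₀·Dx.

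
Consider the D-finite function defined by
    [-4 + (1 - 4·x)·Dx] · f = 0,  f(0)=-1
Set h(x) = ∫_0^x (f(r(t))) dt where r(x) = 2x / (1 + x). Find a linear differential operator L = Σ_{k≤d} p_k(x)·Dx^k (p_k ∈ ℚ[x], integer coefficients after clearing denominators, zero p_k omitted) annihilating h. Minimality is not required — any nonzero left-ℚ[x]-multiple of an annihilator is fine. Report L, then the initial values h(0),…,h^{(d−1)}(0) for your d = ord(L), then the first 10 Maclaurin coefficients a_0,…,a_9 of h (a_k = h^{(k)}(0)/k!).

f: a_k = -1, -4, -16, -64, -256, -1024, -4096, -16384, -65536, -262144, …
Substitute x→r, Dx→(1/r')Dx; clear ⇒ L₀.
Integrate: L := L₀·Dx.
L = 8·Dx + (-1 + 6·x + 7·x^2)·Dx^2  (order 2).
h: a_k = 0, -1, -4, -56/3, -98, -2744/5, -9604/3, -19208, -117649, -6588344/9, …
ICs: h(0) = 0, h′(0) = -1.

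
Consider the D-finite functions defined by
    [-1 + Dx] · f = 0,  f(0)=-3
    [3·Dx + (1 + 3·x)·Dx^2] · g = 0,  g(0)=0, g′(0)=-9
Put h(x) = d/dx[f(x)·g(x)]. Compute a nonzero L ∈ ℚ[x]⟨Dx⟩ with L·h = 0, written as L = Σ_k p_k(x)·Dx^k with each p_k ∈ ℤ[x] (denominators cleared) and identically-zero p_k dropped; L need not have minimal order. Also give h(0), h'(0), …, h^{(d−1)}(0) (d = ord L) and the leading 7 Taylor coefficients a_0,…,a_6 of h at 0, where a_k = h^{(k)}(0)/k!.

L = (13 - 12·x + 9·x^2) + (-11 + 15·x - 18·x^2)·Dx + (-2 - 3·x + 9·x^2)·Dx^2  (order 2).
h: a_k = 27, -27, 162, -468, 11601/8, -35289/8, 133683/10, …
ICs: h(0) = 27, h′(0) = -27.

f: a_k = -3, -3, -3/2, -1/2, -1/8, -1/40, -1/240, …
g: a_k = 0, -9, 27/2, -27, 243/4, -729/5, 729/2, …
Sym-product of L_f,L_g gives L₀ (≤ ord 2).
Derive L from L₀ (diff closure).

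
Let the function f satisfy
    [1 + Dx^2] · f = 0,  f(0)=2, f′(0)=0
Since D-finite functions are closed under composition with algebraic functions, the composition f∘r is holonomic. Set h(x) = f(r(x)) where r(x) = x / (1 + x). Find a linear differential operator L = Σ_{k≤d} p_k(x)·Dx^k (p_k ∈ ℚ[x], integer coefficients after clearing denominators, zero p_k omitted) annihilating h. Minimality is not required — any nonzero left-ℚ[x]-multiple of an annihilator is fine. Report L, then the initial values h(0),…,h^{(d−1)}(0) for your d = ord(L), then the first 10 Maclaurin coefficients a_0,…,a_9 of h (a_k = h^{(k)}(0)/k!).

f: a_k = 2, 0, -1, 0, 1/12, 0, -1/360, 0, 1/20160, 0, …
h₀=f(r): pull back L_f along r ⇒ L₀.
L = 1 + (2 + 6·x + 6·x^2 + 2·x^3)·Dx + (1 + 4·x + 6·x^2 + 4·x^3 + x^4)·Dx^2  (order 2).
h: a_k = 2, 0, -1, 2, -35/12, 11/3, -1501/360, 87/20, -16699/4032, 8791/2520, …
ICs: h(0) = 2, h′(0) = 0.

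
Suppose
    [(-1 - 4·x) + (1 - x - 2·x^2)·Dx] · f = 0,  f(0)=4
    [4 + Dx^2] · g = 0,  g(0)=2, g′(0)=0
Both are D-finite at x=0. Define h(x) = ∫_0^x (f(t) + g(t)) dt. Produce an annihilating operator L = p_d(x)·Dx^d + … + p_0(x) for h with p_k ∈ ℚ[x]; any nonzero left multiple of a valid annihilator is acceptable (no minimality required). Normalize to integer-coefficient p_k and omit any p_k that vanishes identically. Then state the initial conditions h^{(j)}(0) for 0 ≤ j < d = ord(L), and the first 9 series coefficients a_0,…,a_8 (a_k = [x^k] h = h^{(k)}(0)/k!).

f: a_k = 4, 4, 12, 20, 44, 84, 172, 340, 684, …
g: a_k = 2, 0, -4, 0, 4/3, 0, -8/45, 0, 4/315, …
h₀=f+g: left-lcm gives L₀, ord ≤ 3.
∫: right-multiply L₀ by Dx.
L = (68 + 304·x + 200·x^2 + 320·x^3 + 160·x^4 + 128·x^5)·Dx + (-20 + 12·x + 24·x^2 + 8·x^3 + 48·x^4 + 96·x^5 + 64·x^6)·Dx^2 + (17 + 76·x + 50·x^2 + 80·x^3 + 40·x^4 + 32·x^5)·Dx^3 + (-5 + 3·x + 6·x^2 + 2·x^3 + 12·x^4 + 24·x^5 + 16·x^6)·Dx^4  (order 4).
h: a_k = 0, 6, 2, 8/3, 5, 136/15, 14, 7732/315, 85/2, …
ICs: h(0) = 0, h′(0) = 6, h′′(0) = 4, h′′′(0) = 16.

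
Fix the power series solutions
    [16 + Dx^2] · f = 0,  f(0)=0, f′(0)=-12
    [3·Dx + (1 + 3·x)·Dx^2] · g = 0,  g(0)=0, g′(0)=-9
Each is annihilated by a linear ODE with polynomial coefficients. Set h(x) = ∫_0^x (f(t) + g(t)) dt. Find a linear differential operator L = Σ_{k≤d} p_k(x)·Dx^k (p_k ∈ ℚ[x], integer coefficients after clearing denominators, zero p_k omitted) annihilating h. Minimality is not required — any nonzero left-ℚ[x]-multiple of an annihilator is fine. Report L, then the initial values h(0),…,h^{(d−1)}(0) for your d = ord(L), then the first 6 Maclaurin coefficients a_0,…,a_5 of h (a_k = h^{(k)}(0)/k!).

L = (1680 + 2304·x + 3456·x^2)·Dx^2 + (272 + 1584·x + 3456·x^2 + 3456·x^3)·Dx^3 + (105 + 144·x + 216·x^2)·Dx^4 + (17 + 99·x + 216·x^2 + 216·x^3)·Dx^5  (order 5).
h: a_k = 0, 0, -21/2, 9/2, 5/4, 243/20, …
ICs: h(0) = 0, h′(0) = 0, h′′(0) = -21, h′′′(0) = 27, h′′′′(0) = 30.

f: a_k = 0, -12, 0, 32, 0, -128/5, …
g: a_k = 0, -9, 27/2, -27, 243/4, -729/5, …
h₀=f+g: left-lcm gives L₀, ord ≤ 4.
∫: right-multiply L₀ by Dx.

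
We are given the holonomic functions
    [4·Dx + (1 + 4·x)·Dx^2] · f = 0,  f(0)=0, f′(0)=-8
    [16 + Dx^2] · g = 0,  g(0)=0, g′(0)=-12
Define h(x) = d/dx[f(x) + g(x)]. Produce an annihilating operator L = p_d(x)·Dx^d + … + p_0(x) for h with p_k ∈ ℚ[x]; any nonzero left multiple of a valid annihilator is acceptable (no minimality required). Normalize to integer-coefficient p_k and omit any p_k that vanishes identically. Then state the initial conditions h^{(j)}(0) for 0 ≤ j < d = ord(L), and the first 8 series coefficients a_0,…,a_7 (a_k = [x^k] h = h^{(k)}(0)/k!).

L = (448 + 512·x + 1024·x^2) + (48 + 320·x + 768·x^2 + 1024·x^3)·Dx + (28 + 32·x + 64·x^2)·Dx^2 + (3 + 20·x + 48·x^2 + 64·x^3)·Dx^3  (order 3).
h: a_k = -20, 32, -32, 512, -2176, 8192, -490496/15, 131072, …
ICs: h(0) = -20, h′(0) = 32, h′′(0) = -64.

f: a_k = 0, -8, 16, -128/3, 128, -2048/5, 4096/3, -32768/7, …
g: a_k = 0, -12, 0, 32, 0, -128/5, 0, 1024/105, …
f+g: L₀ = lclm(L_f,L_g), ord ≤ 2+2.
h=h₀': d/dx-closure on L₀ ⇒ L.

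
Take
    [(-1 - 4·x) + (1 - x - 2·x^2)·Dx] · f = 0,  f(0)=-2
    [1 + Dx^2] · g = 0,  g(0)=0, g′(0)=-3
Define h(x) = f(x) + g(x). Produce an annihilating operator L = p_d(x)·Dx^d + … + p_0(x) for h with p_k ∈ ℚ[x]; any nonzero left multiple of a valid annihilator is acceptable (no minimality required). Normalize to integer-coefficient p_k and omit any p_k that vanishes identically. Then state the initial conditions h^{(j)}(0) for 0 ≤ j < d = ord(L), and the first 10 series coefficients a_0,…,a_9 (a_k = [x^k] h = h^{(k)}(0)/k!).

L = (31 + 146·x + 133·x^2 + 184·x^3 + 20·x^4 + 16·x^5) + (-7 - 3·x + 3·x^2 + 37·x^3 + 42·x^4 + 12·x^5 + 8·x^6)·Dx + (31 + 146·x + 133·x^2 + 184·x^3 + 20·x^4 + 16·x^5)·Dx^2 + (-7 - 3·x + 3·x^2 + 37·x^3 + 42·x^4 + 12·x^5 + 8·x^6)·Dx^3  (order 3).
h: a_k = -2, -5, -6, -19/2, -22, -1681/40, -86, -285599/1680, -342, -82494721/120960, …
ICs: h(0) = -2, h′(0) = -5, h′′(0) = -12.

f: a_k = -2, -2, -6, -10, -22, -42, -86, -170, -342, -682, …
g: a_k = 0, -3, 0, 1/2, 0, -1/40, 0, 1/1680, 0, -1/120960, …
h₀=f+g: left-lcm gives L₀, ord ≤ 3.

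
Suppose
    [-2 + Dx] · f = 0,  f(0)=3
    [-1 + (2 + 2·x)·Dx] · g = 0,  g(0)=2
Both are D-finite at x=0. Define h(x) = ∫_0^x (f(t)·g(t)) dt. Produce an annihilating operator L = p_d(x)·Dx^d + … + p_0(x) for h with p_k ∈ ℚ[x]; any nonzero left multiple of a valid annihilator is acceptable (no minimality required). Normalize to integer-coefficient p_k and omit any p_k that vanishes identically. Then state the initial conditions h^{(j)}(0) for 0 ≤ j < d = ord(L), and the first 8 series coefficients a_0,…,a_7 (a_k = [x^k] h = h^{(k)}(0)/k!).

f: a_k = 3, 6, 6, 4, 2, 4/5, 4/15, 8/105, …
g: a_k = 2, 1, -1/4, 1/8, -5/64, 7/128, -21/512, 33/1024, …
Sym-product of L_f,L_g gives L₀ (≤ ord 1).
∫: right-multiply L₀ by Dx.
L = (-5 - 4·x)·Dx + (2 + 2·x)·Dx^2  (order 2).
h: a_k = 0, 6, 15/2, 23/4, 103/32, 449/320, 1949/3840, 1643/10752, …
ICs: h(0) = 0, h′(0) = 6.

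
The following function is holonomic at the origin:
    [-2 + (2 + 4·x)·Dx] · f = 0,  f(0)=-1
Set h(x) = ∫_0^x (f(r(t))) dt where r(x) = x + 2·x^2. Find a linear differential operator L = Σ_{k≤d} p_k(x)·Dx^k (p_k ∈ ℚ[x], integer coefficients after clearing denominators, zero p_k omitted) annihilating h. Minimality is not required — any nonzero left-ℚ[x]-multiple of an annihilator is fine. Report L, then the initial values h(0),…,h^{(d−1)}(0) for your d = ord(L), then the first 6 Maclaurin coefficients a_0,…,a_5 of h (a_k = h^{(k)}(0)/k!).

L = (-1 - 4·x)·Dx + (1 + 2·x + 4·x^2)·Dx^2  (order 2).
h: a_k = 0, -1, -1/2, -1/2, 3/8, -3/40, …
ICs: h(0) = 0, h′(0) = -1.

f: a_k = -1, -1, 1/2, -1/2, 5/8, -7/8, …
f∘r: x↦r, Dx↦Dx/r' in L_f ⇒ L₀.
Integrate: L := L₀·Dx.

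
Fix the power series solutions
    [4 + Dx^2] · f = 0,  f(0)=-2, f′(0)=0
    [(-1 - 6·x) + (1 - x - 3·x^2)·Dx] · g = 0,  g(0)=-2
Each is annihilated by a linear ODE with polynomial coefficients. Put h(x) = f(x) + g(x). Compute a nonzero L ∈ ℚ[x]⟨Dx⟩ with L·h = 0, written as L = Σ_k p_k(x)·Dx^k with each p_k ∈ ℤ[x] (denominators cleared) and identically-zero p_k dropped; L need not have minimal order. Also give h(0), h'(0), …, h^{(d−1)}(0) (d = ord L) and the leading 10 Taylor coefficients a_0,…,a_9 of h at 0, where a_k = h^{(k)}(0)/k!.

f: a_k = -2, 0, 4, 0, -4/3, 0, 8/45, 0, -4/315, 0, …
g: a_k = -2, -2, -8, -14, -38, -80, -194, -434, -1016, -2318, …
h₀=f+g: left-lcm gives L₀, ord ≤ 3.
L = (-92 - 608·x - 512·x^2 - 1104·x^3 - 360·x^4 - 432·x^5) + (24 - 4·x - 24·x^2 - 80·x^3 - 180·x^4 - 216·x^5 - 216·x^6)·Dx + (-23 - 152·x - 128·x^2 - 276·x^3 - 90·x^4 - 108·x^5)·Dx^2 + (6 - x - 6·x^2 - 20·x^3 - 45·x^4 - 54·x^5 - 54·x^6)·Dx^3  (order 3).
h: a_k = -4, -2, -4, -14, -118/3, -80, -8722/45, -434, -320044/315, -2318, …
ICs: h(0) = -4, h′(0) = -2, h′′(0) = -8.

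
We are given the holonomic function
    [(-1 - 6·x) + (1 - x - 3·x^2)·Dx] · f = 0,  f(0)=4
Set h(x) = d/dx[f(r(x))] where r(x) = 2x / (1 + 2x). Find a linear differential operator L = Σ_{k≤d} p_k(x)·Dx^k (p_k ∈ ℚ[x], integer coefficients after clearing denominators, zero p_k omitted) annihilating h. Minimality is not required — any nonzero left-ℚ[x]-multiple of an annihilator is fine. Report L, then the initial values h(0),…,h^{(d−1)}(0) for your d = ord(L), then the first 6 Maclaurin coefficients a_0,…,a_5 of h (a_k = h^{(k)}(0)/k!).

f: a_k = 4, 4, 16, 28, 76, 160, …
Change of var in L_f (x↦r) gives L₀.
h₀' ⇒ L via d/dx closure of L₀.
L = (12 + 72·x + 576·x^2 + 672·x^3) + (-1 - 18·x - 48·x^2 + 136·x^3 + 336·x^4)·Dx  (order 1).
h: a_k = 8, 96, 0, 2304, -5760, 55296, …
ICs: h(0) = 8.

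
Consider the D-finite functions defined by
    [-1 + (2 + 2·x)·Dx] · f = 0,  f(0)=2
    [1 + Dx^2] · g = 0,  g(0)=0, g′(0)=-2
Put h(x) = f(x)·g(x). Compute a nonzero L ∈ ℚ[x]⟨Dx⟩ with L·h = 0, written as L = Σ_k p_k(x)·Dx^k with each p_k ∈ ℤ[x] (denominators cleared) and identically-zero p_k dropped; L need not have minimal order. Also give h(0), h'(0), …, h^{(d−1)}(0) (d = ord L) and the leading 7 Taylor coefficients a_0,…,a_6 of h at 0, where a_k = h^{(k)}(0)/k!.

L = (7 + 8·x + 4·x^2) + (-4 - 4·x)·Dx + (4 + 8·x + 4·x^2)·Dx^2  (order 2).
h: a_k = 0, -4, -2, 7/6, 1/12, 19/480, -27/320, …
ICs: h(0) = 0, h′(0) = -4.

f: a_k = 2, 1, -1/4, 1/8, -5/64, 7/128, -21/512, …
g: a_k = 0, -2, 0, 1/3, 0, -1/60, 0, …
L₀ := L_f ⊗_s L_g (sym. prod.), ord ≤ 2.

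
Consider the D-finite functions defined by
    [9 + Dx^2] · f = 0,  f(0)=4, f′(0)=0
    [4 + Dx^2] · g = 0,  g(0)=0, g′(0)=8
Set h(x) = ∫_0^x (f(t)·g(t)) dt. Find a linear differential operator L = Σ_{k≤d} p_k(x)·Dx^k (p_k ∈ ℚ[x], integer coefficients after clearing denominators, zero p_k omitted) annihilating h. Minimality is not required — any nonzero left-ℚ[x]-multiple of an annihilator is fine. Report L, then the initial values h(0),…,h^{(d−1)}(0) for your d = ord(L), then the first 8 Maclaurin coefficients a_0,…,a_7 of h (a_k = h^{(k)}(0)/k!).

L = 25·Dx + 26·Dx^3 + Dx^5  (order 5).
h: a_k = 0, 0, 16, 0, -124/3, 0, 1562/45, 0, …
ICs: h(0) = 0, h′(0) = 0, h′′(0) = 32, h′′′(0) = 0, h′′′′(0) = -992.

f: a_k = 4, 0, -18, 0, 27/2, 0, -81/20, 0, …
g: a_k = 0, 8, 0, -16/3, 0, 16/15, 0, -32/315, …
Sym-product of L_f,L_g gives L₀ (≤ ord 4).
h=∫h₀ ⇒ L = L₀·Dx.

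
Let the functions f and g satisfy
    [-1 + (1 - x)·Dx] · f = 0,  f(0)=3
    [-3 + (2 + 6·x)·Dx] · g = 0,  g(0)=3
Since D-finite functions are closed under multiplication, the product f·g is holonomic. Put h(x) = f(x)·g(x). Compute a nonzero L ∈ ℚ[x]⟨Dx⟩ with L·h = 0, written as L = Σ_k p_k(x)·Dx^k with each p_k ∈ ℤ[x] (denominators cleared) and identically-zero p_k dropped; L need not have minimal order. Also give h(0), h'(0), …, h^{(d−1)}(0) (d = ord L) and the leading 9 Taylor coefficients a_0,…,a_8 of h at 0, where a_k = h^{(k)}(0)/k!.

f: a_k = 3, 3, 3, 3, 3, 3, 3, 3, 3, …
g: a_k = 3, 9/2, -27/8, 81/16, -1215/128, 5103/256, -45927/1024, 216513/2048, -8444007/32768, …
f·g: L₀ = L_f ⊗_s L_g, ord ≤ 1·1.
L = (5 + 3·x) + (-2 - 4·x + 6·x^2)·Dx  (order 1).
h: a_k = 9, 45/2, 99/8, 441/16, -117/128, 15075/256, -77481/1024, 494577/2048, -17418789/32768, …
ICs: h(0) = 9.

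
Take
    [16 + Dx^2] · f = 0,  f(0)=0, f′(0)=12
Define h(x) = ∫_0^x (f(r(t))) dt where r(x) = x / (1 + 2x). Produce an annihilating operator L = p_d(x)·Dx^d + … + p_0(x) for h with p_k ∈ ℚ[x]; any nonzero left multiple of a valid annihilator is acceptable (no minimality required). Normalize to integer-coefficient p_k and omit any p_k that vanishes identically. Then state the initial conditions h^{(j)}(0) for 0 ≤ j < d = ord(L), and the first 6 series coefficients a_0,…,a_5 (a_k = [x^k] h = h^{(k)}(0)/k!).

L = 16·Dx + (4 + 24·x + 48·x^2 + 32·x^3)·Dx^2 + (1 + 8·x + 24·x^2 + 32·x^3 + 16·x^4)·Dx^3  (order 3).
h: a_k = 0, 0, 6, -8, 4, 96/5, …
ICs: h(0) = 0, h′(0) = 0, h′′(0) = 12.

f: a_k = 0, 12, 0, -32, 0, 128/5, …
Substitute x→r, Dx→(1/r')Dx; clear ⇒ L₀.
∫: right-multiply L₀ by Dx.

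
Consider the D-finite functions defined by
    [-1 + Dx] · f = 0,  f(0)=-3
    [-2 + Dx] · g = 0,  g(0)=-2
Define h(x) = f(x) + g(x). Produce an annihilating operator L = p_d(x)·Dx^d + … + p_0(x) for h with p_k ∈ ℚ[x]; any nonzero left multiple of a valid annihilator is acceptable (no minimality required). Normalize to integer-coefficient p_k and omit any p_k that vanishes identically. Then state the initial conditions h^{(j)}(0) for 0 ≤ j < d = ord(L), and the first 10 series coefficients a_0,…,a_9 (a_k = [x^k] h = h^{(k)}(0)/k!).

f: a_k = -3, -3, -3/2, -1/2, -1/8, -1/40, -1/240, -1/1680, -1/13440, -1/120960, …
g: a_k = -2, -4, -4, -8/3, -4/3, -8/15, -8/45, -16/315, -4/315, -8/2835, …
f+g: L₀ = lclm(L_f,L_g), ord ≤ 1+1.
L = 2 - 3·Dx + Dx^2  (order 2).
h: a_k = -5, -7, -11/2, -19/6, -35/24, -67/120, -131/720, -37/720, -103/8064, -1027/362880, …
ICs: h(0) = -5, h′(0) = -7.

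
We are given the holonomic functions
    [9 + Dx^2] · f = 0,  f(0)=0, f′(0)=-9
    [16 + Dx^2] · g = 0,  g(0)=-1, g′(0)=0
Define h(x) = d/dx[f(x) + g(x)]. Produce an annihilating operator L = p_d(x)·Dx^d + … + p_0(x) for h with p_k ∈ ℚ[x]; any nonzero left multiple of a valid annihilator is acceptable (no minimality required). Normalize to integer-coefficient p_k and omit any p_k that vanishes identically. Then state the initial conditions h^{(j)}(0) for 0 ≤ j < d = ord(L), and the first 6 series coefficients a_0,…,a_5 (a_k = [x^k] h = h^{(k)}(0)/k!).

f: a_k = 0, -9, 0, 27/2, 0, -243/40, …
g: a_k = -1, 0, 8, 0, -32/3, 0, …
Weyl lclm of L_f,L_g ⇒ L₀ (ord ≤ 4).
Differentiate: ansatz ord ≤ ord L₀ ⇒ L.
L = 144 + 25·Dx^2 + Dx^4  (order 4).
h: a_k = -9, 16, 81/2, -128/3, -243/8, 512/15, …
ICs: h(0) = -9, h′(0) = 16, h′′(0) = 81, h′′′(0) = -256.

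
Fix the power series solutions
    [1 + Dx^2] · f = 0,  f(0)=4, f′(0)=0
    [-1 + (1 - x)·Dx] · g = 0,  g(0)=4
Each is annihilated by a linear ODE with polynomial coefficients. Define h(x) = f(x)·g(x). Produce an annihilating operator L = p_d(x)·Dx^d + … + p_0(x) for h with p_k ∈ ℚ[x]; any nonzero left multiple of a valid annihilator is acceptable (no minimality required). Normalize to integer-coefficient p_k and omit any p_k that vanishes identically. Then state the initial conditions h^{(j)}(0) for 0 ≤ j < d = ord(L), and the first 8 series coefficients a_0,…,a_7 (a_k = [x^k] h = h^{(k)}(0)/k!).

L = (-1 + x) + 2·Dx + (-1 + x)·Dx^2  (order 2).
h: a_k = 16, 16, 8, 8, 26/3, 26/3, 389/45, 389/45, …
ICs: h(0) = 16, h′(0) = 16.

f: a_k = 4, 0, -2, 0, 1/6, 0, -1/180, 0, …
g: a_k = 4, 4, 4, 4, 4, 4, 4, 4, …
h₀=f·g: eliminate ⇒ L₀, order ≤ 2·1.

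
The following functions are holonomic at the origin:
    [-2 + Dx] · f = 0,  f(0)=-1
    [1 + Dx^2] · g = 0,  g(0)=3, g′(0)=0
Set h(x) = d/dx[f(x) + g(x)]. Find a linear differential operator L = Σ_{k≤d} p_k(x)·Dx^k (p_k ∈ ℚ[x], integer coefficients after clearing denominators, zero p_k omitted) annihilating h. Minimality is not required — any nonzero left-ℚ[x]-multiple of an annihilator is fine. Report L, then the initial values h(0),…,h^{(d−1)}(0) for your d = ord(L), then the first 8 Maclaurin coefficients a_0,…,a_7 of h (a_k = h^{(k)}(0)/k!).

L = 2 - Dx + 2·Dx^2 - Dx^3  (order 3).
h: a_k = -2, -7, -4, -13/6, -4/3, -67/120, -8/45, -253/5040, …
ICs: h(0) = -2, h′(0) = -7, h′′(0) = -8.

f: a_k = -1, -2, -2, -4/3, -2/3, -4/15, -4/45, -8/315, …
g: a_k = 3, 0, -3/2, 0, 1/8, 0, -1/240, 0, …
f+g: L₀ = lclm(L_f,L_g), ord ≤ 1+2.
h₀' ⇒ L via d/dx closure of L₀.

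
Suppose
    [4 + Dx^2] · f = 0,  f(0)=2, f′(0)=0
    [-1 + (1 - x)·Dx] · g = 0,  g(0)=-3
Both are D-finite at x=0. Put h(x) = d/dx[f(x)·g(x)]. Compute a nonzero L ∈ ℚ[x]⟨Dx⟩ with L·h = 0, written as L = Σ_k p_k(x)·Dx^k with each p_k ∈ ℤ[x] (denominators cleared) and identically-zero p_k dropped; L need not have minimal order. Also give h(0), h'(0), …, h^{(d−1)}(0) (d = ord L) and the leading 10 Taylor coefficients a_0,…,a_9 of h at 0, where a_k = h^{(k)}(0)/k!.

f: a_k = 2, 0, -4, 0, 4/3, 0, -8/45, 0, 4/315, 0, …
g: a_k = -3, -3, -3, -3, -3, -3, -3, -3, -3, -3, …
Product ⇒ symmetric product L₀, ord ≤ 2.
Differentiate: ansatz ord ≤ ord L₀ ⇒ L.
L = (2 - 8·x + 4·x^2) + (-2 + 2·x)·Dx + (1 - 2·x + x^2)·Dx^2  (order 2).
h: a_k = -6, 12, 18, 8, 10, 76/5, 266/15, 2096/105, 786/35, 23596/945, …
ICs: h(0) = -6, h′(0) = 12.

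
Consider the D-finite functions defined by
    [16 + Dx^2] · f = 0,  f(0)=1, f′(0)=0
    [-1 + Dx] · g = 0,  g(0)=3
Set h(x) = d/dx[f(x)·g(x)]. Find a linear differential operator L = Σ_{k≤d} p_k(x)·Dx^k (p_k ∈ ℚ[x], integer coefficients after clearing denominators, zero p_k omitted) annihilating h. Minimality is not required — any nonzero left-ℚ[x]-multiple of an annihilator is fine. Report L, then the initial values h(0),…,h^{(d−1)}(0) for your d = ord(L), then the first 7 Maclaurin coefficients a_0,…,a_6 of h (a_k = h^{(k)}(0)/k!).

L = 17 - 2·Dx + Dx^2  (order 2).
h: a_k = 3, -45, -141/2, 161/2, 1121/8, -99/8, -20047/240, …
ICs: h(0) = 3, h′(0) = -45.

f: a_k = 1, 0, -8, 0, 32/3, 0, -256/45, …
g: a_k = 3, 3, 3/2, 1/2, 1/8, 1/40, 1/240, …
f·g: L₀ = L_f ⊗_s L_g, ord ≤ 2·1.
h=h₀': d/dx-closure on L₀ ⇒ L.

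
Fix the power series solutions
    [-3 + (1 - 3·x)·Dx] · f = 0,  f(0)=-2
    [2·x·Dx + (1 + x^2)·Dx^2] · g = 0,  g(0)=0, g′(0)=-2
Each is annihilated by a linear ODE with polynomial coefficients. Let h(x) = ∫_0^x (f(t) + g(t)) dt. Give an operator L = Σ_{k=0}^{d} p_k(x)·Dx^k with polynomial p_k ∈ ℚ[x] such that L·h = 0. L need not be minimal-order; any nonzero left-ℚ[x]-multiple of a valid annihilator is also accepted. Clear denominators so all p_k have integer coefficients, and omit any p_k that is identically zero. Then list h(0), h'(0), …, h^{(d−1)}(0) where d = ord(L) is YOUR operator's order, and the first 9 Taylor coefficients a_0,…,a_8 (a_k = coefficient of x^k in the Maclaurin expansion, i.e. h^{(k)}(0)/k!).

f: a_k = -2, -6, -18, -54, -162, -486, -1458, -4374, -13122, …
g: a_k = 0, -2, 0, 2/3, 0, -2/5, 0, 2/7, 0, …
h₀=f+g: left-lcm gives L₀, ord ≤ 3.
∫: right-multiply L₀ by Dx.
L = (-6 + 72·x + 18·x^2)·Dx^2 + (28 - 6·x + 60·x^2 + 18·x^3)·Dx^3 + (-3 + 8·x + 8·x^3 + 3·x^4)·Dx^4  (order 4).
h: a_k = 0, -2, -4, -6, -40/3, -162/5, -1216/15, -1458/7, -3827/7, …
ICs: h(0) = 0, h′(0) = -2, h′′(0) = -8, h′′′(0) = -36.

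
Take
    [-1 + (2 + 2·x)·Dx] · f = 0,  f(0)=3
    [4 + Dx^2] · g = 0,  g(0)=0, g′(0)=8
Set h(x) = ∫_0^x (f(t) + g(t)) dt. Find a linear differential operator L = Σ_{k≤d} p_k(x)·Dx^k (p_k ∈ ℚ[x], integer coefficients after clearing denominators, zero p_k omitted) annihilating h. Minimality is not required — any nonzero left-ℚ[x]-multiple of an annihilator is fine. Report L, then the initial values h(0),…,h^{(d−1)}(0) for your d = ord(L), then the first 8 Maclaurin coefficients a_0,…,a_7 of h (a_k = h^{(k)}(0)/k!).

f: a_k = 3, 3/2, -3/8, 3/16, -15/128, 21/256, -63/1024, 99/2048, …
g: a_k = 0, 8, 0, -16/3, 0, 16/15, 0, -32/315, …
f+g: L₀ = lclm(L_f,L_g), ord ≤ 1+2.
Integrate: L := L₀·Dx.
L = (-76 - 128·x - 64·x^2)·Dx + (120 + 376·x + 384·x^2 + 128·x^3)·Dx^2 + (-19 - 32·x - 16·x^2)·Dx^3 + (30 + 94·x + 96·x^2 + 32·x^3)·Dx^4  (order 4).
h: a_k = 0, 3, 19/4, -1/8, -247/192, -3/128, 4411/23040, -9/1024, …
ICs: h(0) = 0, h′(0) = 3, h′′(0) = 19/2, h′′′(0) = -3/4.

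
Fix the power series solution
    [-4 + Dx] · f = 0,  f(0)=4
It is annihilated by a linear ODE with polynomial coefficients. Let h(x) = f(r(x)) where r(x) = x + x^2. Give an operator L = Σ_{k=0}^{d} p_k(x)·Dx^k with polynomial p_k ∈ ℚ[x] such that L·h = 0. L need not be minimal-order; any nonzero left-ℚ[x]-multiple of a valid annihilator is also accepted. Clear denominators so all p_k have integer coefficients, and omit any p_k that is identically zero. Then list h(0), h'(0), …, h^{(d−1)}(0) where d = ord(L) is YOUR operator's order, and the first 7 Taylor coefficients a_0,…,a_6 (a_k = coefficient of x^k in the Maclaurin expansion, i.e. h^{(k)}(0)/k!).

f: a_k = 4, 16, 32, 128/3, 128/3, 512/15, 1024/45, …
Change of var in L_f (x↦r) gives L₀.
L = (-4 - 8·x) + Dx  (order 1).
h: a_k = 4, 16, 48, 320/3, 608/3, 1664/5, 22144/45, …
ICs: h(0) = 4.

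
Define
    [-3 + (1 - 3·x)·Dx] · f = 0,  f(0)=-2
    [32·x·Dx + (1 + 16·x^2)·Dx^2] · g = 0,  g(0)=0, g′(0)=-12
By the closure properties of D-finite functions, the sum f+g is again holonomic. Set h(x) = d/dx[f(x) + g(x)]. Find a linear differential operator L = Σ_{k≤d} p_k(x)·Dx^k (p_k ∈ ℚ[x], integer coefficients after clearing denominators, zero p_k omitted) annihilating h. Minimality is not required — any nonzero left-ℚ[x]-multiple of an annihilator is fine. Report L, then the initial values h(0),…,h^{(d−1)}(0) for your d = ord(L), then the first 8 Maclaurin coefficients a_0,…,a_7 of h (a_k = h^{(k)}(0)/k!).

f: a_k = -2, -6, -18, -54, -162, -486, -1458, -4374, …
g: a_k = 0, -12, 0, 64, 0, -3072/5, 0, 49152/7, …
L₀ := lclm(L_f,L_g); ord L₀ ≤ 1+2.
Derive L from L₀ (diff closure).
L = (-96 + 1152·x + 4608·x^2) + (43 - 96·x + 240·x^2 + 4608·x^3)·Dx + (-3 - 7·x - 112·x^3 + 768·x^4)·Dx^2  (order 2).
h: a_k = -18, -36, 30, -648, -5502, -8748, 18534, -104976, …
ICs: h(0) = -18, h′(0) = -36.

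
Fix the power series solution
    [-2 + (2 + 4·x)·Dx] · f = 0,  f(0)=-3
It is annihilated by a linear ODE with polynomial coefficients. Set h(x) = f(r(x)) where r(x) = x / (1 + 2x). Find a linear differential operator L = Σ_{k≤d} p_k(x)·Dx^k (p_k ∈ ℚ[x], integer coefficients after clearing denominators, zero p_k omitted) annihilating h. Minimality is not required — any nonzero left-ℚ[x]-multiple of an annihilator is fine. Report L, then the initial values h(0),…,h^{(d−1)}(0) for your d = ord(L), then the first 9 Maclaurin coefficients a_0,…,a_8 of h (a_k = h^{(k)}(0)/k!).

f: a_k = -3, -3, 3/2, -3/2, 15/8, -21/8, 63/16, -99/16, 1287/128, …
Substitute x→r, Dx→(1/r')Dx; clear ⇒ L₀.
L = -1 + (1 + 6·x + 8·x^2)·Dx  (order 1).
h: a_k = -3, -3, 15/2, -39/2, 423/8, -1197/8, 7059/16, -21615/16, 547383/128, …
ICs: h(0) = -3.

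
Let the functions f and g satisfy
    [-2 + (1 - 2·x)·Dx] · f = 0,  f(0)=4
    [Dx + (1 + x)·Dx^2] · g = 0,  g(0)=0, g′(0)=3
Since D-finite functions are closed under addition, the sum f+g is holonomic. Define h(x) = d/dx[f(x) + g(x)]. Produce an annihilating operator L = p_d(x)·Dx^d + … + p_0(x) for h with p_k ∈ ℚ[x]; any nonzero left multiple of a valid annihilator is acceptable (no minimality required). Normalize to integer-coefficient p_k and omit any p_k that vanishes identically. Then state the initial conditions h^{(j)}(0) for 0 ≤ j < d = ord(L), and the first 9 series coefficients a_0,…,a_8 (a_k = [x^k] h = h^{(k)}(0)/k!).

L = (32 + 8·x) + (22 + 56·x + 16·x^2)·Dx + (-5 + 3·x + 12·x^2 + 4·x^3)·Dx^2  (order 2).
h: a_k = 11, 29, 99, 253, 643, 1533, 3587, 8189, 18435, …
ICs: h(0) = 11, h′(0) = 29.

f: a_k = 4, 8, 16, 32, 64, 128, 256, 512, 1024, …
g: a_k = 0, 3, -3/2, 1, -3/4, 3/5, -1/2, 3/7, -3/8, …
h₀=f+g: left-lcm gives L₀, ord ≤ 3.
h=h₀': d/dx-closure on L₀ ⇒ L.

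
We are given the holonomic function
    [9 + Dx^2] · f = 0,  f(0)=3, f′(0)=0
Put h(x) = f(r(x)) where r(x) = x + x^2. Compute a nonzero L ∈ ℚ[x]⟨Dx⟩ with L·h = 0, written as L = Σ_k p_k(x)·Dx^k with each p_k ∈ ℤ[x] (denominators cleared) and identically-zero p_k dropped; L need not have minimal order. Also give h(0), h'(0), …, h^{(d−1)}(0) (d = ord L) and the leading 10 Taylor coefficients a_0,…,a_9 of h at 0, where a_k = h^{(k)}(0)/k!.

f: a_k = 3, 0, -27/2, 0, 81/8, 0, -243/80, 0, 2187/4480, 0, …
L₀ from L_f via x↦r, Dx↦r'^{-1}Dx.
L = (9 + 54·x + 108·x^2 + 72·x^3) - 2·Dx + (1 + 2·x)·Dx^2  (order 2).
h: a_k = 3, 0, -27/2, -27, -27/8, 81/2, 4617/80, 891/40, -156573/4480, -31833/560, …
ICs: h(0) = 3, h′(0) = 0.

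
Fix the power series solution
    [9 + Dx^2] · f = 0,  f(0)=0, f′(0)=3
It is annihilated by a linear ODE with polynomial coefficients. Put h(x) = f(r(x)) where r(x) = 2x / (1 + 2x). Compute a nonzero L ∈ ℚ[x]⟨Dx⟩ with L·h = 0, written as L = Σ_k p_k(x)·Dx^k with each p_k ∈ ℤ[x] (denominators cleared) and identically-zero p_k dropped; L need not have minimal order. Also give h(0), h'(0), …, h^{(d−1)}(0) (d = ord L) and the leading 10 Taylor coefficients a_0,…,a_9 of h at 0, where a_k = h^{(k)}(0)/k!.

L = 36 + (4 + 24·x + 48·x^2 + 32·x^3)·Dx + (1 + 8·x + 24·x^2 + 32·x^3 + 16·x^4)·Dx^2  (order 2).
h: a_k = 0, 6, -12, -12, 168, -3516/5, 2040, -154824/35, 30288/5, 119244/35, …
ICs: h(0) = 0, h′(0) = 6.

f: a_k = 0, 3, 0, -9/2, 0, 81/40, 0, -243/560, 0, 243/4480, …
h₀=f(r): pull back L_f along r ⇒ L₀.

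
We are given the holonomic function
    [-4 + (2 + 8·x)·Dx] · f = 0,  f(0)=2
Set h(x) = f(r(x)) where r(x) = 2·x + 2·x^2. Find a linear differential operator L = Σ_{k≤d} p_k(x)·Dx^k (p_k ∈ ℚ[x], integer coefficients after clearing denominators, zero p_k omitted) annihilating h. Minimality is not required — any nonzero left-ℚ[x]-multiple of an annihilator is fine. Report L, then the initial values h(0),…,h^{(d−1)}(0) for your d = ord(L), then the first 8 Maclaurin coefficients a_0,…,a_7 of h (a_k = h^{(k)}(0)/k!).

L = (-4 - 8·x) + (1 + 8·x + 8·x^2)·Dx  (order 1).
h: a_k = 2, 8, -8, 32, -144, 704, -3648, 19712, …
ICs: h(0) = 2.

f: a_k = 2, 4, -4, 8, -20, 56, -168, 528, …
Substitute x→r, Dx→(1/r')Dx; clear ⇒ L₀.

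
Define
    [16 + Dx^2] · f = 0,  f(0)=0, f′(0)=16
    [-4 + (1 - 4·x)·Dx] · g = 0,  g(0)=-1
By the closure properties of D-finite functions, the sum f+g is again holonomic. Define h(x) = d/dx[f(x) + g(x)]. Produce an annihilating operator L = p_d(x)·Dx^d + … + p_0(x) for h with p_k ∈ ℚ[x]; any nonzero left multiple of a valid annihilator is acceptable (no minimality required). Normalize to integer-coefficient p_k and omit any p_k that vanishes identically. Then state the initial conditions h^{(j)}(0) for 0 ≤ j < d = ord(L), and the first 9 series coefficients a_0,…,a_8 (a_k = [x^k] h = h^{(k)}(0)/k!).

L = (1664 - 1024·x + 2048·x^2) + (-112 + 576·x - 768·x^2 + 1024·x^3)·Dx + (104 - 64·x + 128·x^2)·Dx^2 + (-7 + 36·x - 48·x^2 + 64·x^3)·Dx^3  (order 3).
h: a_k = 12, -32, -320, -1024, -14848/3, -24576, -5165056/45, -524288, -743170048/315, …
ICs: h(0) = 12, h′(0) = -32, h′′(0) = -640.

f: a_k = 0, 16, 0, -128/3, 0, 512/15, 0, -4096/315, 0, …
g: a_k = -1, -4, -16, -64, -256, -1024, -4096, -16384, -65536, …
f+g: L₀ = lclm(L_f,L_g), ord ≤ 2+1.
h₀' ⇒ L via d/dx closure of L₀.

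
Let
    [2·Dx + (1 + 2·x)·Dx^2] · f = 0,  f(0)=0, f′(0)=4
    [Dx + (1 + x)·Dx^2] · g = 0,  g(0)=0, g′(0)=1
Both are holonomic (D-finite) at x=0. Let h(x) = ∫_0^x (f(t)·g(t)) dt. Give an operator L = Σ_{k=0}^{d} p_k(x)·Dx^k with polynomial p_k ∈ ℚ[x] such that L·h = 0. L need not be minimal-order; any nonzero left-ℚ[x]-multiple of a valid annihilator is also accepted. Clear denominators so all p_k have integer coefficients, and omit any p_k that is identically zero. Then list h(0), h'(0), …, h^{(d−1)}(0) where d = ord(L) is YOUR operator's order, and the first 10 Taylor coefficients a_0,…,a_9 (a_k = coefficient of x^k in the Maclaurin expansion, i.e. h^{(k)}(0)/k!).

f: a_k = 0, 4, -4, 16/3, -8, 64/5, -64/3, 256/7, -64, 1024/9, …
g: a_k = 0, 1, -1/2, 1/3, -1/4, 1/5, -1/6, 1/7, -1/8, 1/9, …
h₀=f·g: eliminate ⇒ L₀, order ≤ 2·2.
h=∫₀ˣh₀: take L = L₀·Dx.
L = (20 + 48·x + 32·x^2)·Dx^2 + (66 + 268·x + 360·x^2 + 160·x^3)·Dx^3 + (32 + 180·x + 372·x^2 + 336·x^3 + 112·x^4)·Dx^4 + (3 + 22·x + 63·x^2 + 88·x^3 + 60·x^4 + 16·x^5)·Dx^5  (order 5).
h: a_k = 0, 0, 0, 4/3, -3/2, 26/15, -13/6, 131/45, -83/20, 1172/189, …
ICs: h(0) = 0, h′(0) = 0, h′′(0) = 0, h′′′(0) = 8, h′′′′(0) = -36.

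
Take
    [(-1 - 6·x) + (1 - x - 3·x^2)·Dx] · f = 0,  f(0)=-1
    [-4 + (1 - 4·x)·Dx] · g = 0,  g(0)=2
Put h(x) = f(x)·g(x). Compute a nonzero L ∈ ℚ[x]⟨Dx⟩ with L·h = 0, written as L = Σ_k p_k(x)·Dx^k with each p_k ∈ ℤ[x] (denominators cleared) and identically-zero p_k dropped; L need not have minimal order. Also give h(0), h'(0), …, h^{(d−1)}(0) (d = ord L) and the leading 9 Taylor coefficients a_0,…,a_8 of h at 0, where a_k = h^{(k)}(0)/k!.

L = (-5 + 2·x + 36·x^2) + (1 - 5·x + x^2 + 12·x^3)·Dx  (order 1).
h: a_k = -2, -10, -48, -206, -862, -3528, -14306, -57658, -231648, …
ICs: h(0) = -2.

f: a_k = -1, -1, -4, -7, -19, -40, -97, -217, -508, …
g: a_k = 2, 8, 32, 128, 512, 2048, 8192, 32768, 131072, …
Product ⇒ symmetric product L₀, ord ≤ 1.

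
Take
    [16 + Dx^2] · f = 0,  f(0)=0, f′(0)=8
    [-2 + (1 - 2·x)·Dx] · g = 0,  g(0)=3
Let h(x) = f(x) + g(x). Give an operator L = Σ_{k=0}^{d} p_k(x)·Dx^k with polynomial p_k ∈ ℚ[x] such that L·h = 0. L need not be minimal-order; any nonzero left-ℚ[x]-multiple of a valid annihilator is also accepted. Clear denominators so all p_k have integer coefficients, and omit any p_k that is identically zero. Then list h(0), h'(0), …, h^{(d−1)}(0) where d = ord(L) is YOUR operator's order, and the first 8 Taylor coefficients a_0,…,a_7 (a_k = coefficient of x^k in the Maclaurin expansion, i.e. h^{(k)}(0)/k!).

L = (-160 + 256·x - 256·x^2) + (48 - 224·x + 384·x^2 - 256·x^3)·Dx + (-10 + 16·x - 16·x^2)·Dx^2 + (3 - 14·x + 24·x^2 - 16·x^3)·Dx^3  (order 3).
h: a_k = 3, 14, 12, 8/3, 48, 1696/15, 192, 118912/315, …
ICs: h(0) = 3, h′(0) = 14, h′′(0) = 24.

f: a_k = 0, 8, 0, -64/3, 0, 256/15, 0, -2048/315, …
g: a_k = 3, 6, 12, 24, 48, 96, 192, 384, …
Sum ⇒ L₀ = lclm(L_f,L_g) in ℚ(x)⟨Dx⟩.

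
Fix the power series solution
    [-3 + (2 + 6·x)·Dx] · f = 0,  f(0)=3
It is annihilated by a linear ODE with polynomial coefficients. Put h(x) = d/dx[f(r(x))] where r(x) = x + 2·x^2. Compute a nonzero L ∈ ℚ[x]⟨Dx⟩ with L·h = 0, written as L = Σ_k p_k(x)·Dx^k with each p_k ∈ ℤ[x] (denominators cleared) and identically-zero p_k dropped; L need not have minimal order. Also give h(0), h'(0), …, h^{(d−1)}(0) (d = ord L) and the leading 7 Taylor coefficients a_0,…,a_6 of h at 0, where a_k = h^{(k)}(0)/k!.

L = 5 + (-2 - 14·x - 36·x^2 - 48·x^3)·Dx  (order 1).
h: a_k = 9/2, 45/4, -405/16, 945/32, 6075/256, -100845/512, 876015/2048, …
ICs: h(0) = 9/2.

f: a_k = 3, 9/2, -27/8, 81/16, -1215/128, 5103/256, -45927/1024, …
h₀=f(r): pull back L_f along r ⇒ L₀.
h=h₀': d/dx-closure on L₀ ⇒ L.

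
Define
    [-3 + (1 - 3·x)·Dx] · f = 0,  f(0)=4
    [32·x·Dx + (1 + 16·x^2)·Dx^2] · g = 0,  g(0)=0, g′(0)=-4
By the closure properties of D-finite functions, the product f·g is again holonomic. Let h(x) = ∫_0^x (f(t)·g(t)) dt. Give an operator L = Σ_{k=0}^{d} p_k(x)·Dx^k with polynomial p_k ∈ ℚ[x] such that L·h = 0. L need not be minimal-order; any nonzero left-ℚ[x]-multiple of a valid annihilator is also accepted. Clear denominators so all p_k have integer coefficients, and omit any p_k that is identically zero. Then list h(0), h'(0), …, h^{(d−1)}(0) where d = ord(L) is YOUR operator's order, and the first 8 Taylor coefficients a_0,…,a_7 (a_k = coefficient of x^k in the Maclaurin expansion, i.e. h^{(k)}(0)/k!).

L = 96·x·Dx + (6 - 32·x + 192·x^2)·Dx^2 + (-1 + 3·x - 16·x^2 + 48·x^3)·Dx^3  (order 3).
h: a_k = 0, 0, -8, -16, -44/3, -176/5, -3368/15, -20208/35, …
ICs: h(0) = 0, h′(0) = 0, h′′(0) = -16.

f: a_k = 4, 12, 36, 108, 324, 972, 2916, 8748, …
g: a_k = 0, -4, 0, 64/3, 0, -1024/5, 0, 16384/7, …
Product ⇒ symmetric product L₀, ord ≤ 2.
h=∫h₀ ⇒ L = L₀·Dx.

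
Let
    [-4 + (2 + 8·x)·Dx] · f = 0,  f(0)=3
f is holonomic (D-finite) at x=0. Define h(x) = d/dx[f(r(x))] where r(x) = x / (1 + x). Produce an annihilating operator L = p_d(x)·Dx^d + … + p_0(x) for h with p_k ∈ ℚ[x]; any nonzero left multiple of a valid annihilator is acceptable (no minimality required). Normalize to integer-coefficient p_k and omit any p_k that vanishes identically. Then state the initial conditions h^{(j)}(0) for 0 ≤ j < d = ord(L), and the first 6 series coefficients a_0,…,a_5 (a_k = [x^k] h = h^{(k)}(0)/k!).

L = (-4 - 10·x) + (-1 - 6·x - 5·x^2)·Dx  (order 1).
h: a_k = 6, -24, 90, -360, 1530, -6768, …
ICs: h(0) = 6.

f: a_k = 3, 6, -6, 12, -30, 84, …
f∘r: x↦r, Dx↦Dx/r' in L_f ⇒ L₀.
h=h₀': d/dx-closure on L₀ ⇒ L.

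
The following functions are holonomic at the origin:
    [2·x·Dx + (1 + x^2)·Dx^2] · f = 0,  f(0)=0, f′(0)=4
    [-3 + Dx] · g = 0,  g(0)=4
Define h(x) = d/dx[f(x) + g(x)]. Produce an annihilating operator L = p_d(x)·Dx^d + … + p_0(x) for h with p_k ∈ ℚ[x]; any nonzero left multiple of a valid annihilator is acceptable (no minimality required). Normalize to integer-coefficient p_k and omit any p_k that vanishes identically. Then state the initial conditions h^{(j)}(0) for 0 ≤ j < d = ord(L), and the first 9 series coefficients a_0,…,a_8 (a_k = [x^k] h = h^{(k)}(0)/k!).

f: a_k = 0, 4, 0, -4/3, 0, 4/5, 0, -4/7, 0, …
g: a_k = 4, 12, 18, 18, 27/2, 81/10, 81/20, 243/140, 729/1120, …
f+g: L₀ = lclm(L_f,L_g), ord ≤ 2+1.
Differentiate: ansatz ord ≤ ord L₀ ⇒ L.
L = (6 - 18·x - 18·x^2 - 18·x^3) + (-11 - 12·x^2 - 9·x^4)·Dx + (3 + 2·x + 6·x^2 + 2·x^3 + 3·x^4)·Dx^2  (order 2).
h: a_k = 16, 36, 50, 54, 89/2, 243/10, 163/20, 729/140, 6667/1120, …
ICs: h(0) = 16, h′(0) = 36.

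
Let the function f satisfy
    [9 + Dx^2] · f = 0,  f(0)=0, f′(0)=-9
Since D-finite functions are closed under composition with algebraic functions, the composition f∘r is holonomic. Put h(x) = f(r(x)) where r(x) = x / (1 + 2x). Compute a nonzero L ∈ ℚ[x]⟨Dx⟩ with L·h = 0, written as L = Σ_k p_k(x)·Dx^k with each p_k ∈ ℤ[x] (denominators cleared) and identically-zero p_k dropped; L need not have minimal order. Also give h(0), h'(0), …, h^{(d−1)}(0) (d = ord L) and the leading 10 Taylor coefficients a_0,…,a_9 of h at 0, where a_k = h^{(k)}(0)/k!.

L = 9 + (4 + 24·x + 48·x^2 + 32·x^3)·Dx + (1 + 8·x + 24·x^2 + 32·x^3 + 16·x^4)·Dx^2  (order 2).
h: a_k = 0, -9, 18, -45/2, -9, 6957/40, -2925/4, 1288449/560, -249489/40, 13645755/896, …
ICs: h(0) = 0, h′(0) = -9.

f: a_k = 0, -9, 0, 27/2, 0, -243/40, 0, 729/560, 0, -729/4480, …
L₀ from L_f via x↦r, Dx↦r'^{-1}Dx.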